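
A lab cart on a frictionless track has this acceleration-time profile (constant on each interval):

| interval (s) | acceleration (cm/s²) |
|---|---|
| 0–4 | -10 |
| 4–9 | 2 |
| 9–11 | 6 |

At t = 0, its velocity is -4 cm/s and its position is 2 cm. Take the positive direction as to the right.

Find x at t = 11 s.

On each constant-a segment, Δv = aΔt and Δx = v₀Δt + ½aΔt²; chain segment to segment.
0–4 s: v starts -4 cm/s; Δx = -4·4 + ½·-10·4² = -96 cm; v ends -44 cm/s.
4–9 s: v starts -44 cm/s; Δx = -44·5 + ½·2·5² = -195 cm; v ends -34 cm/s.
9–11 s: v starts -34 cm/s; Δx = -34·2 + ½·6·2² = -56 cm; v ends -22 cm/s.
x(11) = 2 + Σ Δx = -345 cm.

-345 cm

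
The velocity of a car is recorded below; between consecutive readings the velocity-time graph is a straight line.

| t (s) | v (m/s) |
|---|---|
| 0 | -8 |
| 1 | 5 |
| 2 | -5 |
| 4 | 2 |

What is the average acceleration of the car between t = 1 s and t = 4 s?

Average acceleration = Δv/Δt = (2 − 5)/(4 − 1) = -1 m/s².

-1 m/s²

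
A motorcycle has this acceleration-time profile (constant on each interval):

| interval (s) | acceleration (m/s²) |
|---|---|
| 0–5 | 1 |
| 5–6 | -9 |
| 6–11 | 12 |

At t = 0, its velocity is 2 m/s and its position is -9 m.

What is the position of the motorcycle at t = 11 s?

156 m

On each constant-a segment, Δv = aΔt and Δx = v₀Δt + ½aΔt²; chain segment to segment.
0–5 s: v starts 2 m/s; Δx = 2·5 + ½·1·5² = 22.5 m; v ends 7 m/s.
5–6 s: v starts 7 m/s; Δx = 7·1 + ½·-9·1² = 2.5 m; v ends -2 m/s.
6–11 s: v starts -2 m/s; Δx = -2·5 + ½·12·5² = 140 m; v ends 58 m/s.
x(11) = -9 + Σ Δx = 156 m.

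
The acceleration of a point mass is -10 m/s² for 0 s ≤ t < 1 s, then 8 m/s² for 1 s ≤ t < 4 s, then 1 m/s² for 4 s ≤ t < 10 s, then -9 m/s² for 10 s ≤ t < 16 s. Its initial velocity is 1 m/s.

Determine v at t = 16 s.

Δv equals the area under the a-t graph; then v = v₀ + Δv.
0–1 s: -10 × 1 = -10 m/s
1–4 s: 8 × 3 = 24 m/s
4–10 s: 1 × 6 = 6 m/s
10–16 s: -9 × 6 = -54 m/s
Δv = -34 m/s, so v(16) = 1 + (-34) = -33 m/s.

-33 m/s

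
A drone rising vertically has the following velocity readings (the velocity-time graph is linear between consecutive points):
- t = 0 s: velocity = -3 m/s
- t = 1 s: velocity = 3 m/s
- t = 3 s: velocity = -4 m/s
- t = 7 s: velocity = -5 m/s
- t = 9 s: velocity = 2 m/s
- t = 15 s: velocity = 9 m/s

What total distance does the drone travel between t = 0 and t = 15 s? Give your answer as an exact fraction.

843/14 m

Distance (not displacement) is the total path length: add the absolute areas under v-t.
0–1 s: v = 0 at t = 0.5 s; triangle areas 0.75 + 0.75 = 1.5 m
1–3 s: v = 0 at t = 13/7 s; triangle areas 9/7 + 16/7 = 25/7 m
3–7 s: |½(-4 + -5)(4)| = 18 m
7–9 s: v = 0 at t = 59/7 s; triangle areas 25/7 + 4/7 = 29/7 m
9–15 s: |½(2 + 9)(6)| = 33 m
Total distance = 843/14 m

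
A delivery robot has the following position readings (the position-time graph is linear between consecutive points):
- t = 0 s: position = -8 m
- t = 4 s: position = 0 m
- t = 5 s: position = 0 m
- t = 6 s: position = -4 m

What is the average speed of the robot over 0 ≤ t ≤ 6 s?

Average speed = (total path length)/(elapsed time); on a piecewise-linear x-t graph the path length is Σ|Δx|.
0–4 s: |Δx| = |0 − -8| = 8 m
4–5 s: |Δx| = |0 − 0| = 0 m
5–6 s: |Δx| = |-4 − 0| = 4 m
Total path = 12 m; average speed = 12/6 = 2 m/s.

2 m/s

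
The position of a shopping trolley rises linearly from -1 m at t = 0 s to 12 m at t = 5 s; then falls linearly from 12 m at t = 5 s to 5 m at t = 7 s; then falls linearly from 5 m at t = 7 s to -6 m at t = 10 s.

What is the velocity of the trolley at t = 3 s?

2.6 m/s

Velocity is the slope of the x-t graph on 0–5 s: (12 − -1)/(5 − 0) = 2.6 m/s.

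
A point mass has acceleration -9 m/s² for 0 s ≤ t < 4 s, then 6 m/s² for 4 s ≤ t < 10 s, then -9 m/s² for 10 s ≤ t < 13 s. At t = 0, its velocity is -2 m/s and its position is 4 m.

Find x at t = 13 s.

-242.5 m

On each constant-a segment, Δv = aΔt and Δx = v₀Δt + ½aΔt²; chain segment to segment.
0–4 s: v starts -2 m/s; Δx = -2·4 + ½·-9·4² = -80 m; v ends -38 m/s.
4–10 s: v starts -38 m/s; Δx = -38·6 + ½·6·6² = -120 m; v ends -2 m/s.
10–13 s: v starts -2 m/s; Δx = -2·3 + ½·-9·3² = -46.5 m; v ends -29 m/s.
x(13) = 4 + Σ Δx = -242.5 m.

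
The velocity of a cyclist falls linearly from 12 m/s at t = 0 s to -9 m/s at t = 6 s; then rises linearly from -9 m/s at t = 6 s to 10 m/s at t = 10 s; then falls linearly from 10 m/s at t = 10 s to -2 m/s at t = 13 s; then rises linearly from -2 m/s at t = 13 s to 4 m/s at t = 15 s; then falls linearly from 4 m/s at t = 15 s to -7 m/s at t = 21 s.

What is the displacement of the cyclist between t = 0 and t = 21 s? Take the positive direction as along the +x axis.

Net displacement equals the area under the velocity-time graph (areas below the axis count negative).
0–6 s: ½(12 + -9)(6) = 9 m
6–10 s: ½(-9 + 10)(4) = 2 m
10–13 s: ½(10 + -2)(3) = 12 m
13–15 s: ½(-2 + 4)(2) = 2 m
15–21 s: ½(4 + -7)(6) = -9 m
Net displacement = 16 m

16 m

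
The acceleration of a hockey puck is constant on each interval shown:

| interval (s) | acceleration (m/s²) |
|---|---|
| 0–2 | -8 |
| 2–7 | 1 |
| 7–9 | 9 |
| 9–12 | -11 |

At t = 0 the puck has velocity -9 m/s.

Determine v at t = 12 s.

-35 m/s

Δv equals the area under the a-t graph; then v = v₀ + Δv.
0–2 s: -8 × 2 = -16 m/s
2–7 s: 1 × 5 = 5 m/s
7–9 s: 9 × 2 = 18 m/s
9–12 s: -11 × 3 = -33 m/s
Δv = -26 m/s, so v(12) = -9 + (-26) = -35 m/s.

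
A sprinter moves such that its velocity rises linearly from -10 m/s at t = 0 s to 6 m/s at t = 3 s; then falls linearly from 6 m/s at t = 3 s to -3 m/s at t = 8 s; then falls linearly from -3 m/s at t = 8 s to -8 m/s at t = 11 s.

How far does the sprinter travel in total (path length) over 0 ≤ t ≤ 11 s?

41.75 m

Distance (not displacement) is the total path length: add the absolute areas under v-t.
0–3 s: v = 0 at t = 1.875 s; triangle areas 9.375 + 3.375 = 12.75 m
3–8 s: v = 0 at t = 19/3 s; triangle areas 10 + 2.5 = 12.5 m
8–11 s: |½(-3 + -8)(3)| = 16.5 m
Total distance = 41.75 m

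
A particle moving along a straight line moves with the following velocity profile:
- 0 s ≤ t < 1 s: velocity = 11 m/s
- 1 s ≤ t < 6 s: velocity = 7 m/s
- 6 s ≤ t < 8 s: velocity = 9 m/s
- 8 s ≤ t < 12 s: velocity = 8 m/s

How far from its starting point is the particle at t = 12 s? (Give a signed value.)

Displacement is the signed area under the v-t curve.
0–1 s: 11 × 1 = 11 m
1–6 s: 7 × 5 = 35 m
6–8 s: 9 × 2 = 18 m
8–12 s: 8 × 4 = 32 m
Net displacement = 96 m

96 m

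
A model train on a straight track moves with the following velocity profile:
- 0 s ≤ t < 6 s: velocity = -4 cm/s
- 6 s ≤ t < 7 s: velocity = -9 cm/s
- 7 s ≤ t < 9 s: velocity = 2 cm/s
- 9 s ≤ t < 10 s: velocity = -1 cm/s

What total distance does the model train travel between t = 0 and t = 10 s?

38 cm

Total distance travelled is ∫|v| dt — sum the magnitudes of each area piece.
0–6 s: |-4| × 6 = 24 cm
6–7 s: |-9| × 1 = 9 cm
7–9 s: |2| × 2 = 4 cm
9–10 s: |-1| × 1 = 1 cm
Total distance = 38 cm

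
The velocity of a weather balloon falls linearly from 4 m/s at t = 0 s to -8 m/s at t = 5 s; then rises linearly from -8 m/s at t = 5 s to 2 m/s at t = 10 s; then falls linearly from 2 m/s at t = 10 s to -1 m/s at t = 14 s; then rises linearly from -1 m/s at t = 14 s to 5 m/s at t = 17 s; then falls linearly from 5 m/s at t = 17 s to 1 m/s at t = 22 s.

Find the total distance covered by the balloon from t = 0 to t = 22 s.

Distance (not displacement) is the total path length: add the absolute areas under v-t.
0–5 s: v = 0 at t = 5/3 s; triangle areas 10/3 + 40/3 = 50/3 m
5–10 s: v = 0 at t = 9 s; triangle areas 16 + 1 = 17 m
10–14 s: v = 0 at t = 38/3 s; triangle areas 8/3 + 2/3 = 10/3 m
14–17 s: v = 0 at t = 14.5 s; triangle areas 0.25 + 6.25 = 6.5 m
17–22 s: |½(5 + 1)(5)| = 15 m
Total distance = 58.5 m

58.5 m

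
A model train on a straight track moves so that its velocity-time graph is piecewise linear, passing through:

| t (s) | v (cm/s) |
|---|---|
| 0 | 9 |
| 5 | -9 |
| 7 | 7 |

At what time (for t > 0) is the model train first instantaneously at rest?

v changes sign on 0–5 s (from 9 to -9); the graph is linear there, so v = 0 at t = 0 + (-9)·(5 − 0)/(-9 − 9) = 2.5 s.

t = 2.5 s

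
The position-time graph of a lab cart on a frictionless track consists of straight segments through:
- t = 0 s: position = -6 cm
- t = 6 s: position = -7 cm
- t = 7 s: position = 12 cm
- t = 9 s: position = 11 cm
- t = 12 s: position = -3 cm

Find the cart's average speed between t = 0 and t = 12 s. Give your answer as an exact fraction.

Average speed = (total path length)/(elapsed time); on a piecewise-linear x-t graph the path length is Σ|Δx|.
0–6 s: |Δx| = |-7 − -6| = 1 cm
6–7 s: |Δx| = |12 − -7| = 19 cm
7–9 s: |Δx| = |11 − 12| = 1 cm
9–12 s: |Δx| = |-3 − 11| = 14 cm
Total path = 35 cm; average speed = 35/12 = 35/12 cm/s.

35/12 cm/s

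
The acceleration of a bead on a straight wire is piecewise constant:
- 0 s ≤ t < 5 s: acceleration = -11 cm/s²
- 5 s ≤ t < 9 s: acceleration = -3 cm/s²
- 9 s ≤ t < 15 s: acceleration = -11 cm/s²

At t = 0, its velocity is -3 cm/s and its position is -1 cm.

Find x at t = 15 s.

-1027.5 cm

On each constant-a segment, Δv = aΔt and Δx = v₀Δt + ½aΔt²; chain segment to segment.
0–5 s: v starts -3 cm/s; Δx = -3·5 + ½·-11·5² = -152.5 cm; v ends -58 cm/s.
5–9 s: v starts -58 cm/s; Δx = -58·4 + ½·-3·4² = -256 cm; v ends -70 cm/s.
9–15 s: v starts -70 cm/s; Δx = -70·6 + ½·-11·6² = -618 cm; v ends -136 cm/s.
x(15) = -1 + Σ Δx = -1027.5 cm.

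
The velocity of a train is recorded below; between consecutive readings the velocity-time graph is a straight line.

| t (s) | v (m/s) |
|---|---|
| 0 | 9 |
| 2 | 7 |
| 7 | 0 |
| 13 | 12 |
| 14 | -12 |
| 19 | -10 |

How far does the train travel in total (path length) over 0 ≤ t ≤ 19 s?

Distance (not displacement) is the total path length: add the absolute areas under v-t.
0–2 s: |½(9 + 7)(2)| = 16 m
2–7 s: |½(7 + 0)(5)| = 17.5 m
7–13 s: |½(0 + 12)(6)| = 36 m
13–14 s: v = 0 at t = 13.5 s; triangle areas 3 + 3 = 6 m
14–19 s: |½(-12 + -10)(5)| = 55 m
Total distance = 130.5 m

130.5 m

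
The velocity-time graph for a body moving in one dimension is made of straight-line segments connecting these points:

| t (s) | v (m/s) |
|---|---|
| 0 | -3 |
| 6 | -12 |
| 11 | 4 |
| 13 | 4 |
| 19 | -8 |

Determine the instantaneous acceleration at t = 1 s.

Acceleration is the slope of the v-t graph on 0–6 s: (-12 − -3)/(6 − 0) = -1.5 m/s².

-1.5 m/s²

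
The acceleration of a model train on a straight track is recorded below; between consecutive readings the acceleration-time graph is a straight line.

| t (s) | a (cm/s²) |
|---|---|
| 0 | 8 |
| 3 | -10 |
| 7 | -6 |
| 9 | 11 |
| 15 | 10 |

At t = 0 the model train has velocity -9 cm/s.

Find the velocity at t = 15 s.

24 cm/s

Δv equals the area under the a-t graph; then v = v₀ + Δv.
0–3 s: ½(8 + -10)(3) = -3 cm/s
3–7 s: ½(-10 + -6)(4) = -32 cm/s
7–9 s: ½(-6 + 11)(2) = 5 cm/s
9–15 s: ½(11 + 10)(6) = 63 cm/s
Δv = 33 cm/s, so v(15) = -9 + (33) = 24 cm/s.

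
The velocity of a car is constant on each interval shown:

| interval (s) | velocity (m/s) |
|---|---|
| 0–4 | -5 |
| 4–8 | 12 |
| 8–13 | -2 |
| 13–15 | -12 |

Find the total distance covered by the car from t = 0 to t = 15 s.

Distance (not displacement) is the total path length: add the absolute areas under v-t.
0–4 s: |-5| × 4 = 20 m
4–8 s: |12| × 4 = 48 m
8–13 s: |-2| × 5 = 10 m
13–15 s: |-12| × 2 = 24 m
Total distance = 102 m

102 m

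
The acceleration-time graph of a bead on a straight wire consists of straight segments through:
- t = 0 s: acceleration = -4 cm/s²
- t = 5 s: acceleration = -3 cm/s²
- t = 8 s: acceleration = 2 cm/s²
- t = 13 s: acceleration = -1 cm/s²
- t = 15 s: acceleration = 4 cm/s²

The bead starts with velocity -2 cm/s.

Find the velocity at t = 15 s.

-15.5 cm/s

Δv equals the area under the a-t graph; then v = v₀ + Δv.
0–5 s: ½(-4 + -3)(5) = -17.5 cm/s
5–8 s: ½(-3 + 2)(3) = -1.5 cm/s
8–13 s: ½(2 + -1)(5) = 2.5 cm/s
13–15 s: ½(-1 + 4)(2) = 3 cm/s
Δv = -13.5 cm/s, so v(15) = -2 + (-13.5) = -15.5 cm/s.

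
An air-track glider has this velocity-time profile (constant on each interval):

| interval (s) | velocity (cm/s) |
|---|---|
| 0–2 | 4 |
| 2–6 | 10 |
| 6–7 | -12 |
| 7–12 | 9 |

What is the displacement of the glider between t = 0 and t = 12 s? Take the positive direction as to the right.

Displacement is the signed area under the v-t curve.
0–2 s: 4 × 2 = 8 cm
2–6 s: 10 × 4 = 40 cm
6–7 s: -12 × 1 = -12 cm
7–12 s: 9 × 5 = 45 cm
Net displacement = 81 cm

81 cm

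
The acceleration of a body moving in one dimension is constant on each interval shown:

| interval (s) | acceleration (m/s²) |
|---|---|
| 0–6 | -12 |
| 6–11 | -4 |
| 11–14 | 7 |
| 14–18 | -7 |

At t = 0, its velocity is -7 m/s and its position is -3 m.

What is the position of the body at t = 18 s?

On each constant-a segment, Δv = aΔt and Δx = v₀Δt + ½aΔt²; chain segment to segment.
0–6 s: v starts -7 m/s; Δx = -7·6 + ½·-12·6² = -258 m; v ends -79 m/s.
6–11 s: v starts -79 m/s; Δx = -79·5 + ½·-4·5² = -445 m; v ends -99 m/s.
11–14 s: v starts -99 m/s; Δx = -99·3 + ½·7·3² = -265.5 m; v ends -78 m/s.
14–18 s: v starts -78 m/s; Δx = -78·4 + ½·-7·4² = -368 m; v ends -106 m/s.
x(18) = -3 + Σ Δx = -1339.5 m.

-1339.5 m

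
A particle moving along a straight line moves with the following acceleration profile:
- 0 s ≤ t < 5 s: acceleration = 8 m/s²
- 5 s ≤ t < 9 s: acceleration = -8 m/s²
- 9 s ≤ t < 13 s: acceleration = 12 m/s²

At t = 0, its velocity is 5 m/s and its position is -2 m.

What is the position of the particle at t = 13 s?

387 m

On each constant-a segment, Δv = aΔt and Δx = v₀Δt + ½aΔt²; chain segment to segment.
0–5 s: v starts 5 m/s; Δx = 5·5 + ½·8·5² = 125 m; v ends 45 m/s.
5–9 s: v starts 45 m/s; Δx = 45·4 + ½·-8·4² = 116 m; v ends 13 m/s.
9–13 s: v starts 13 m/s; Δx = 13·4 + ½·12·4² = 148 m; v ends 61 m/s.
x(13) = -2 + Σ Δx = 387 m.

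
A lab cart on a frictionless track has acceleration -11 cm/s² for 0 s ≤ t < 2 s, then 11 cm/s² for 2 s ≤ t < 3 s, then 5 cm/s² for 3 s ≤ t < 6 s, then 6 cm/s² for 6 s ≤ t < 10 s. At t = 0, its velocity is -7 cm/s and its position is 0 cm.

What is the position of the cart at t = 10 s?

-55 cm

On each constant-a segment, Δv = aΔt and Δx = v₀Δt + ½aΔt²; chain segment to segment.
0–2 s: v starts -7 cm/s; Δx = -7·2 + ½·-11·2² = -36 cm; v ends -29 cm/s.
2–3 s: v starts -29 cm/s; Δx = -29·1 + ½·11·1² = -23.5 cm; v ends -18 cm/s.
3–6 s: v starts -18 cm/s; Δx = -18·3 + ½·5·3² = -31.5 cm; v ends -3 cm/s.
6–10 s: v starts -3 cm/s; Δx = -3·4 + ½·6·4² = 36 cm; v ends 21 cm/s.
x(10) = 0 + Σ Δx = -55 cm.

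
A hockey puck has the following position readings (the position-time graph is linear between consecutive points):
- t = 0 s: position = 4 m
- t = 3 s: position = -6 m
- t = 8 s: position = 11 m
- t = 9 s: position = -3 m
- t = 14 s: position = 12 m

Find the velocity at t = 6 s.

Velocity is the slope of the x-t graph on 3–8 s: (11 − -6)/(8 − 3) = 3.4 m/s.

3.4 m/s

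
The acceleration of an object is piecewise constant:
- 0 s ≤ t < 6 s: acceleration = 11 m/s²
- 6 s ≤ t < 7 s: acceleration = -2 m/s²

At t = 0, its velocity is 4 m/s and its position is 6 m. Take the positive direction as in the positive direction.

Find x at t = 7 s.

297 m

On each constant-a segment, Δv = aΔt and Δx = v₀Δt + ½aΔt²; chain segment to segment.
0–6 s: v starts 4 m/s; Δx = 4·6 + ½·11·6² = 222 m; v ends 70 m/s.
6–7 s: v starts 70 m/s; Δx = 70·1 + ½·-2·1² = 69 m; v ends 68 m/s.
x(7) = 6 + Σ Δx = 297 m.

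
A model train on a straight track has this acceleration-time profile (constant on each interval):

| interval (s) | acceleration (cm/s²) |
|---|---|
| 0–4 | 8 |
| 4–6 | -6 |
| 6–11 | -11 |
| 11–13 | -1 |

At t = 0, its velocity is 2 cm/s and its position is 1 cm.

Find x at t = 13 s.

On each constant-a segment, Δv = aΔt and Δx = v₀Δt + ½aΔt²; chain segment to segment.
0–4 s: v starts 2 cm/s; Δx = 2·4 + ½·8·4² = 72 cm; v ends 34 cm/s.
4–6 s: v starts 34 cm/s; Δx = 34·2 + ½·-6·2² = 56 cm; v ends 22 cm/s.
6–11 s: v starts 22 cm/s; Δx = 22·5 + ½·-11·5² = -27.5 cm; v ends -33 cm/s.
11–13 s: v starts -33 cm/s; Δx = -33·2 + ½·-1·2² = -68 cm; v ends -35 cm/s.
x(13) = 1 + Σ Δx = 33.5 cm.

33.5 cm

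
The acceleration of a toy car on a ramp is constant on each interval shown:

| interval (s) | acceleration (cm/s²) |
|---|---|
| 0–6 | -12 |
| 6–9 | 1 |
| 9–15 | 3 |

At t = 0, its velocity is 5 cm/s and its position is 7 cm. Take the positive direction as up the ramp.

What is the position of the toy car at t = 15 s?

On each constant-a segment, Δv = aΔt and Δx = v₀Δt + ½aΔt²; chain segment to segment.
0–6 s: v starts 5 cm/s; Δx = 5·6 + ½·-12·6² = -186 cm; v ends -67 cm/s.
6–9 s: v starts -67 cm/s; Δx = -67·3 + ½·1·3² = -196.5 cm; v ends -64 cm/s.
9–15 s: v starts -64 cm/s; Δx = -64·6 + ½·3·6² = -330 cm; v ends -46 cm/s.
x(15) = 7 + Σ Δx = -705.5 cm.

-705.5 cm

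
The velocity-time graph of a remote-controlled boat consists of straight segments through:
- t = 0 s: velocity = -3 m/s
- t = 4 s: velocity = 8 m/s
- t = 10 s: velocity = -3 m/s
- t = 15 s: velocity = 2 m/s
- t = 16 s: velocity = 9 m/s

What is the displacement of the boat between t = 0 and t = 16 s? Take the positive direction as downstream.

28 m

Displacement is the signed area under the v-t curve.
0–4 s: ½(-3 + 8)(4) = 10 m
4–10 s: ½(8 + -3)(6) = 15 m
10–15 s: ½(-3 + 2)(5) = -2.5 m
15–16 s: ½(2 + 9)(1) = 5.5 m
Net displacement = 28 m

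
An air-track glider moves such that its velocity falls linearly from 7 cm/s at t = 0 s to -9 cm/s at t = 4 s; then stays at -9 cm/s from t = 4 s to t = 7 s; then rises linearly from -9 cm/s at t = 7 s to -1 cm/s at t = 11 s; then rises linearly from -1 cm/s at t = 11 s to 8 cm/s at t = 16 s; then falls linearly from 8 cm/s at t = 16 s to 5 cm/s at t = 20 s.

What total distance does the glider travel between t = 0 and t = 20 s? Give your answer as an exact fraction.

Total distance travelled is ∫|v| dt — sum the magnitudes of each area piece.
0–4 s: v = 0 at t = 1.75 s; triangle areas 6.125 + 10.125 = 16.25 cm
4–7 s: |-9| × 3 = 27 cm
7–11 s: |½(-9 + -1)(4)| = 20 cm
11–16 s: v = 0 at t = 104/9 s; triangle areas 5/18 + 160/9 = 325/18 cm
16–20 s: |½(8 + 5)(4)| = 26 cm
Total distance = 3863/36 cm

3863/36 cm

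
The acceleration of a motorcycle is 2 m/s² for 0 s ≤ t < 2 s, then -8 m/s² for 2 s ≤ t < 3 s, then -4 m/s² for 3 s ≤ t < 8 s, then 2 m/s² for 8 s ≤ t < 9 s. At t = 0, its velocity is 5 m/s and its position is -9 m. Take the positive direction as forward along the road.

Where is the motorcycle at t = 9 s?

-53 m

On each constant-a segment, Δv = aΔt and Δx = v₀Δt + ½aΔt²; chain segment to segment.
0–2 s: v starts 5 m/s; Δx = 5·2 + ½·2·2² = 14 m; v ends 9 m/s.
2–3 s: v starts 9 m/s; Δx = 9·1 + ½·-8·1² = 5 m; v ends 1 m/s.
3–8 s: v starts 1 m/s; Δx = 1·5 + ½·-4·5² = -45 m; v ends -19 m/s.
8–9 s: v starts -19 m/s; Δx = -19·1 + ½·2·1² = -18 m; v ends -17 m/s.
x(9) = -9 + Σ Δx = -53 m.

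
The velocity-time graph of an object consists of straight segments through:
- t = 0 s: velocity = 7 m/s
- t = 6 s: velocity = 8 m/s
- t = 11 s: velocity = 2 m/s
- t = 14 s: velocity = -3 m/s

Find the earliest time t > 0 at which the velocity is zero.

t = 12.2 s

v changes sign on 11–14 s (from 2 to -3); the graph is linear there, so v = 0 at t = 11 + (-2)·(14 − 11)/(-3 − 2) = 12.2 s.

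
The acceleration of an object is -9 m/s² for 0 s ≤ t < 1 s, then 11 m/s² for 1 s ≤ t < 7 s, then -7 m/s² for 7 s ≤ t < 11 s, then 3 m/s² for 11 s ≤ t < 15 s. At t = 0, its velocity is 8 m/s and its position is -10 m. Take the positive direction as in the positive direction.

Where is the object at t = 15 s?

On each constant-a segment, Δv = aΔt and Δx = v₀Δt + ½aΔt²; chain segment to segment.
0–1 s: v starts 8 m/s; Δx = 8·1 + ½·-9·1² = 3.5 m; v ends -1 m/s.
1–7 s: v starts -1 m/s; Δx = -1·6 + ½·11·6² = 192 m; v ends 65 m/s.
7–11 s: v starts 65 m/s; Δx = 65·4 + ½·-7·4² = 204 m; v ends 37 m/s.
11–15 s: v starts 37 m/s; Δx = 37·4 + ½·3·4² = 172 m; v ends 49 m/s.
x(15) = -10 + Σ Δx = 561.5 m.

561.5 m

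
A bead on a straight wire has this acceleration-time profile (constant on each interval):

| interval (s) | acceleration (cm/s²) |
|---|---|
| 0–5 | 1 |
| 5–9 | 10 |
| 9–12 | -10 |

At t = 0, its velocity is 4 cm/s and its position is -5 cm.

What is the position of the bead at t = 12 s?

245.5 cm

On each constant-a segment, Δv = aΔt and Δx = v₀Δt + ½aΔt²; chain segment to segment.
0–5 s: v starts 4 cm/s; Δx = 4·5 + ½·1·5² = 32.5 cm; v ends 9 cm/s.
5–9 s: v starts 9 cm/s; Δx = 9·4 + ½·10·4² = 116 cm; v ends 49 cm/s.
9–12 s: v starts 49 cm/s; Δx = 49·3 + ½·-10·3² = 102 cm; v ends 19 cm/s.
x(12) = -5 + Σ Δx = 245.5 cm.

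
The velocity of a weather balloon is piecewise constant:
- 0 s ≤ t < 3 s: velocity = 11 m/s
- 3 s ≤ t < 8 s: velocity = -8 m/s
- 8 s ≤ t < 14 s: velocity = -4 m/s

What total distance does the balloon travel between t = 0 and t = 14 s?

97 m

Total distance travelled is ∫|v| dt — sum the magnitudes of each area piece.
0–3 s: |11| × 3 = 33 m
3–8 s: |-8| × 5 = 40 m
8–14 s: |-4| × 6 = 24 m
Total distance = 97 m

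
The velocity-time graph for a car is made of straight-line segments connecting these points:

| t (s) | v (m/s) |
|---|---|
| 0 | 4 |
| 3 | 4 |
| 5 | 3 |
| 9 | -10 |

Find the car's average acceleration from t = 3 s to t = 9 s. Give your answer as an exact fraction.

-7/3 m/s²

Average acceleration = Δv/Δt = (-10 − 4)/(9 − 3) = -7/3 m/s².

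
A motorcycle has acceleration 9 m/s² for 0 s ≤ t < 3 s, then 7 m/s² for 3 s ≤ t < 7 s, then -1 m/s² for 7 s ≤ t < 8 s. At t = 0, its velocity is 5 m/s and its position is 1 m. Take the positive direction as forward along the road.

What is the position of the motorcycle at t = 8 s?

On each constant-a segment, Δv = aΔt and Δx = v₀Δt + ½aΔt²; chain segment to segment.
0–3 s: v starts 5 m/s; Δx = 5·3 + ½·9·3² = 55.5 m; v ends 32 m/s.
3–7 s: v starts 32 m/s; Δx = 32·4 + ½·7·4² = 184 m; v ends 60 m/s.
7–8 s: v starts 60 m/s; Δx = 60·1 + ½·-1·1² = 59.5 m; v ends 59 m/s.
x(8) = 1 + Σ Δx = 300 m.

300 m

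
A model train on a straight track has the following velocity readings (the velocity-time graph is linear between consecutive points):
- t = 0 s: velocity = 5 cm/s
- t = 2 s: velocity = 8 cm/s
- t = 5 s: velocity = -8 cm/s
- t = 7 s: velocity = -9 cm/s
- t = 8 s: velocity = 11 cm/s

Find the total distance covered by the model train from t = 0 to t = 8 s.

47.05 cm

Distance (not displacement) is the total path length: add the absolute areas under v-t.
0–2 s: |½(5 + 8)(2)| = 13 cm
2–5 s: v = 0 at t = 3.5 s; triangle areas 6 + 6 = 12 cm
5–7 s: |½(-8 + -9)(2)| = 17 cm
7–8 s: v = 0 at t = 7.45 s; triangle areas 2.025 + 3.025 = 5.05 cm
Total distance = 47.05 cm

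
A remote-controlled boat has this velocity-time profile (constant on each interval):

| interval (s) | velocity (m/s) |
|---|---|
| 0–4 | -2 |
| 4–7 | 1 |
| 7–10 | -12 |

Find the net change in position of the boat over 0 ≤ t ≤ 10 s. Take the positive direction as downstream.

-41 m

Displacement is the signed area under the v-t curve.
0–4 s: -2 × 4 = -8 m
4–7 s: 1 × 3 = 3 m
7–10 s: -12 × 3 = -36 m
Net displacement = -41 m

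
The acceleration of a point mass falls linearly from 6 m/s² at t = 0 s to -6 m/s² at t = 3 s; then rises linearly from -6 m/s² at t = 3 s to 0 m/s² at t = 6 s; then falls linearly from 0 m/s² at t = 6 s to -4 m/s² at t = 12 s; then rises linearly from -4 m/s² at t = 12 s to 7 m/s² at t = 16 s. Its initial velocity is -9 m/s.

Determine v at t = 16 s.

-24 m/s

Δv equals the area under the a-t graph; then v = v₀ + Δv.
0–3 s: ½(6 + -6)(3) = 0 m/s
3–6 s: ½(-6 + 0)(3) = -9 m/s
6–12 s: ½(0 + -4)(6) = -12 m/s
12–16 s: ½(-4 + 7)(4) = 6 m/s
Δv = -15 m/s, so v(16) = -9 + (-15) = -24 m/s.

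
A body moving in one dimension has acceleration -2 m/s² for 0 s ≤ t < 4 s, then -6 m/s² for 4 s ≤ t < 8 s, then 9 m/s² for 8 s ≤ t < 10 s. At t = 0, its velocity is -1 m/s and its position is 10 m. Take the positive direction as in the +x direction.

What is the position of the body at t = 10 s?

-142 m

On each constant-a segment, Δv = aΔt and Δx = v₀Δt + ½aΔt²; chain segment to segment.
0–4 s: v starts -1 m/s; Δx = -1·4 + ½·-2·4² = -20 m; v ends -9 m/s.
4–8 s: v starts -9 m/s; Δx = -9·4 + ½·-6·4² = -84 m; v ends -33 m/s.
8–10 s: v starts -33 m/s; Δx = -33·2 + ½·9·2² = -48 m; v ends -15 m/s.
x(10) = 10 + Σ Δx = -142 m.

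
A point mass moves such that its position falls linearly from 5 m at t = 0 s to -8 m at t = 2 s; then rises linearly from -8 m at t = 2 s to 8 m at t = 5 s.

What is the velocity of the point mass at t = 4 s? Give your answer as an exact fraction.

16/3 m/s

Velocity is the slope of the x-t graph on 2–5 s: (8 − -8)/(5 − 2) = 16/3 m/s.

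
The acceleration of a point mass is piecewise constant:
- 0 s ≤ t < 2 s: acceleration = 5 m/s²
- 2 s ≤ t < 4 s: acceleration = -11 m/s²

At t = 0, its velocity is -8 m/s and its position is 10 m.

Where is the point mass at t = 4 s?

On each constant-a segment, Δv = aΔt and Δx = v₀Δt + ½aΔt²; chain segment to segment.
0–2 s: v starts -8 m/s; Δx = -8·2 + ½·5·2² = -6 m; v ends 2 m/s.
2–4 s: v starts 2 m/s; Δx = 2·2 + ½·-11·2² = -18 m; v ends -20 m/s.
x(4) = 10 + Σ Δx = -14 m.

-14 m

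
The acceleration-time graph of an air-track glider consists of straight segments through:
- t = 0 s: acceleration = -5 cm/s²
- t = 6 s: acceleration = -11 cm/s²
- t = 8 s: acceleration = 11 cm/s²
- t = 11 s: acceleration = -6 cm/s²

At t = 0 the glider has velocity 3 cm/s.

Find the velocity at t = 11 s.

Δv equals the area under the a-t graph; then v = v₀ + Δv.
0–6 s: ½(-5 + -11)(6) = -48 cm/s
6–8 s: ½(-11 + 11)(2) = 0 cm/s
8–11 s: ½(11 + -6)(3) = 7.5 cm/s
Δv = -40.5 cm/s, so v(11) = 3 + (-40.5) = -37.5 cm/s.

-37.5 cm/s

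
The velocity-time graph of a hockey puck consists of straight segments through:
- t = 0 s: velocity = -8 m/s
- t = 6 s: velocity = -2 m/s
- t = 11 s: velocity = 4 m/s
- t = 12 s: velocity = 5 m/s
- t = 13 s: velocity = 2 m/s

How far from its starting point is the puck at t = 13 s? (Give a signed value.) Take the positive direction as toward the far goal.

-17 m

Net displacement equals the area under the velocity-time graph (areas below the axis count negative).
0–6 s: ½(-8 + -2)(6) = -30 m
6–11 s: ½(-2 + 4)(5) = 5 m
11–12 s: ½(4 + 5)(1) = 4.5 m
12–13 s: ½(5 + 2)(1) = 3.5 m
Net displacement = -17 m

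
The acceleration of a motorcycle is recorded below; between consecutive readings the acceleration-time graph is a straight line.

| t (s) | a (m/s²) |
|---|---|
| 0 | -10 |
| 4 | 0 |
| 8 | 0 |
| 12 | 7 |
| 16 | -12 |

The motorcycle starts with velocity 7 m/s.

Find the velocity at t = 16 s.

Δv equals the area under the a-t graph; then v = v₀ + Δv.
0–4 s: ½(-10 + 0)(4) = -20 m/s
4–8 s: 0 × 4 = 0 m/s
8–12 s: ½(0 + 7)(4) = 14 m/s
12–16 s: ½(7 + -12)(4) = -10 m/s
Δv = -16 m/s, so v(16) = 7 + (-16) = -9 m/s.

-9 m/s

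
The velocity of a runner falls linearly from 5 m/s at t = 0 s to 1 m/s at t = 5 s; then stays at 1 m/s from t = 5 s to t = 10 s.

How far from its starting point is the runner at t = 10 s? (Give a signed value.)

20 m

Net displacement equals the area under the velocity-time graph (areas below the axis count negative).
0–5 s: ½(5 + 1)(5) = 15 m
5–10 s: 1 × 5 = 5 m
Net displacement = 20 m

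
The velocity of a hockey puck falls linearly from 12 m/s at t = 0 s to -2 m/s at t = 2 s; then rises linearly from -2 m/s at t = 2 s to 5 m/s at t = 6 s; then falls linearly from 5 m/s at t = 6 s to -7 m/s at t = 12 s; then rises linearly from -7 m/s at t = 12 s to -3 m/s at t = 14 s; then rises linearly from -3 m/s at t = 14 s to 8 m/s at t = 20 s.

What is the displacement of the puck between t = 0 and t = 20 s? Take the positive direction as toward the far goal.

15 m

Displacement is the signed area under the v-t curve.
0–2 s: ½(12 + -2)(2) = 10 m
2–6 s: ½(-2 + 5)(4) = 6 m
6–12 s: ½(5 + -7)(6) = -6 m
12–14 s: ½(-7 + -3)(2) = -10 m
14–20 s: ½(-3 + 8)(6) = 15 m
Net displacement = 15 m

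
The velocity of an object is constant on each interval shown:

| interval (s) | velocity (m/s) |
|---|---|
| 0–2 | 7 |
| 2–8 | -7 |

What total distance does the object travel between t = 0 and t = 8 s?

56 m

Total distance travelled is ∫|v| dt — sum the magnitudes of each area piece.
0–2 s: |7| × 2 = 14 m
2–8 s: |-7| × 6 = 42 m
Total distance = 56 m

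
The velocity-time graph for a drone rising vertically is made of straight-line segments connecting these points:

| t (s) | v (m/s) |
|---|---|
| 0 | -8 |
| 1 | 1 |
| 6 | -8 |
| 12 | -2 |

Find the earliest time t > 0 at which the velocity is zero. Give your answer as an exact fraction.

t = 8/9 s

v changes sign on 0–1 s (from -8 to 1); the graph is linear there, so v = 0 at t = 0 + (8)·(1 − 0)/(1 − -8) = 8/9 s.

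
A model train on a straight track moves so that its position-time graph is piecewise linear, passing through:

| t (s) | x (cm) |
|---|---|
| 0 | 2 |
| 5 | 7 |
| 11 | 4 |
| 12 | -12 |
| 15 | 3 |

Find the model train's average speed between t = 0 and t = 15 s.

2.6 cm/s

Average speed = (total path length)/(elapsed time); on a piecewise-linear x-t graph the path length is Σ|Δx|.
0–5 s: |Δx| = |7 − 2| = 5 cm
5–11 s: |Δx| = |4 − 7| = 3 cm
11–12 s: |Δx| = |-12 − 4| = 16 cm
12–15 s: |Δx| = |3 − -12| = 15 cm
Total path = 39 cm; average speed = 39/15 = 2.6 cm/s.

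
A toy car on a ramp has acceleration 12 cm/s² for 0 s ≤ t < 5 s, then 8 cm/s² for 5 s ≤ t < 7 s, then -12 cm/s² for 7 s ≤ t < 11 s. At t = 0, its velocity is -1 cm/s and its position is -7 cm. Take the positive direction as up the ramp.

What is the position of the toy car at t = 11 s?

On each constant-a segment, Δv = aΔt and Δx = v₀Δt + ½aΔt²; chain segment to segment.
0–5 s: v starts -1 cm/s; Δx = -1·5 + ½·12·5² = 145 cm; v ends 59 cm/s.
5–7 s: v starts 59 cm/s; Δx = 59·2 + ½·8·2² = 134 cm; v ends 75 cm/s.
7–11 s: v starts 75 cm/s; Δx = 75·4 + ½·-12·4² = 204 cm; v ends 27 cm/s.
x(11) = -7 + Σ Δx = 476 cm.

476 cm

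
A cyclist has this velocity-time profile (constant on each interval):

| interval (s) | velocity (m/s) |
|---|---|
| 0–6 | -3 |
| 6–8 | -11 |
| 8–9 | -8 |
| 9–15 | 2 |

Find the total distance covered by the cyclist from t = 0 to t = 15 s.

Total distance travelled is ∫|v| dt — sum the magnitudes of each area piece.
0–6 s: |-3| × 6 = 18 m
6–8 s: |-11| × 2 = 22 m
8–9 s: |-8| × 1 = 8 m
9–15 s: |2| × 6 = 12 m
Total distance = 60 m

60 m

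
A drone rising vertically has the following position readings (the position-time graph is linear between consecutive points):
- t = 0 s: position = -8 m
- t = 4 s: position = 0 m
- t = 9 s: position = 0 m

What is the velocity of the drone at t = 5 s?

0 m/s

Velocity is the slope of the x-t graph on 4–9 s: (0 − 0)/(9 − 4) = 0 m/s.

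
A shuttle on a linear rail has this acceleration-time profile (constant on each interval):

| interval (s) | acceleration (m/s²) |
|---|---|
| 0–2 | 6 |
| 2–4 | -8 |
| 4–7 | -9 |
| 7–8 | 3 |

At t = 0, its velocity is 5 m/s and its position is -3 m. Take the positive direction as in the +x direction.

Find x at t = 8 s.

-25 m

On each constant-a segment, Δv = aΔt and Δx = v₀Δt + ½aΔt²; chain segment to segment.
0–2 s: v starts 5 m/s; Δx = 5·2 + ½·6·2² = 22 m; v ends 17 m/s.
2–4 s: v starts 17 m/s; Δx = 17·2 + ½·-8·2² = 18 m; v ends 1 m/s.
4–7 s: v starts 1 m/s; Δx = 1·3 + ½·-9·3² = -37.5 m; v ends -26 m/s.
7–8 s: v starts -26 m/s; Δx = -26·1 + ½·3·1² = -24.5 m; v ends -23 m/s.
x(8) = -3 + Σ Δx = -25 m.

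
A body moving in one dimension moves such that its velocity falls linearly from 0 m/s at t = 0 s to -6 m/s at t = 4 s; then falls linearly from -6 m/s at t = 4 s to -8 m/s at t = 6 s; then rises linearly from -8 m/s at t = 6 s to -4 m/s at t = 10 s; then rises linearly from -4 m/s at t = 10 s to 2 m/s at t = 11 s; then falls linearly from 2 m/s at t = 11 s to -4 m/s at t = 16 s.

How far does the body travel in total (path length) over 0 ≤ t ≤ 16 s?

Total distance travelled is ∫|v| dt — sum the magnitudes of each area piece.
0–4 s: |½(0 + -6)(4)| = 12 m
4–6 s: |½(-6 + -8)(2)| = 14 m
6–10 s: |½(-8 + -4)(4)| = 24 m
10–11 s: v = 0 at t = 32/3 s; triangle areas 4/3 + 1/3 = 5/3 m
11–16 s: v = 0 at t = 38/3 s; triangle areas 5/3 + 20/3 = 25/3 m
Total distance = 60 m

60 m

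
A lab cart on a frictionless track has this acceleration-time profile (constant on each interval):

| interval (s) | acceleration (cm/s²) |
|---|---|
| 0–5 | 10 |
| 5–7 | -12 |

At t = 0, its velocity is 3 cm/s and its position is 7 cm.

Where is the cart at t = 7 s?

229 cm

On each constant-a segment, Δv = aΔt and Δx = v₀Δt + ½aΔt²; chain segment to segment.
0–5 s: v starts 3 cm/s; Δx = 3·5 + ½·10·5² = 140 cm; v ends 53 cm/s.
5–7 s: v starts 53 cm/s; Δx = 53·2 + ½·-12·2² = 82 cm; v ends 29 cm/s.
x(7) = 7 + Σ Δx = 229 cm.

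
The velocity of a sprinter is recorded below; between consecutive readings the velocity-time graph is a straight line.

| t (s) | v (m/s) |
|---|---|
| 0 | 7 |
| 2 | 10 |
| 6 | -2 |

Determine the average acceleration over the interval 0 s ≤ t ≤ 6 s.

-1.5 m/s²

Average acceleration = Δv/Δt = (-2 − 7)/(6 − 0) = -1.5 m/s².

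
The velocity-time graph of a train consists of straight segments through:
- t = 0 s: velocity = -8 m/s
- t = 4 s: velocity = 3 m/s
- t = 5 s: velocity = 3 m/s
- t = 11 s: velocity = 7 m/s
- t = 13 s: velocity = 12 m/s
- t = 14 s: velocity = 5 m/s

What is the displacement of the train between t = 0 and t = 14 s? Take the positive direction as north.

Displacement is the signed area under the v-t curve.
0–4 s: ½(-8 + 3)(4) = -10 m
4–5 s: 3 × 1 = 3 m
5–11 s: ½(3 + 7)(6) = 30 m
11–13 s: ½(7 + 12)(2) = 19 m
13–14 s: ½(12 + 5)(1) = 8.5 m
Net displacement = 50.5 m

50.5 m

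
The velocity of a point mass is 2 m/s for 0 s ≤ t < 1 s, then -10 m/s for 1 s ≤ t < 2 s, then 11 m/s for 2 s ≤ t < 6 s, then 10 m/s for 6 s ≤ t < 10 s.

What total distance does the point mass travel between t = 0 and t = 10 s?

Distance (not displacement) is the total path length: add the absolute areas under v-t.
0–1 s: |2| × 1 = 2 m
1–2 s: |-10| × 1 = 10 m
2–6 s: |11| × 4 = 44 m
6–10 s: |10| × 4 = 40 m
Total distance = 96 m

96 m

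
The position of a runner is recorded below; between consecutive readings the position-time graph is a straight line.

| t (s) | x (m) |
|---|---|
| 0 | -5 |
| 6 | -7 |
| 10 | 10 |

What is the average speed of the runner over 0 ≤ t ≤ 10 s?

1.9 m/s

Average speed = (total path length)/(elapsed time); on a piecewise-linear x-t graph the path length is Σ|Δx|.
0–6 s: |Δx| = |-7 − -5| = 2 m
6–10 s: |Δx| = |10 − -7| = 17 m
Total path = 19 m; average speed = 19/10 = 1.9 m/s.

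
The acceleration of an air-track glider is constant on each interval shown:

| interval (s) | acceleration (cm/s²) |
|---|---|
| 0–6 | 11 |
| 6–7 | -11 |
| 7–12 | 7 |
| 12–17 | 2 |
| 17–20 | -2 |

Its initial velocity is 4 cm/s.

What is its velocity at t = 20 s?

Δv equals the area under the a-t graph; then v = v₀ + Δv.
0–6 s: 11 × 6 = 66 cm/s
6–7 s: -11 × 1 = -11 cm/s
7–12 s: 7 × 5 = 35 cm/s
12–17 s: 2 × 5 = 10 cm/s
17–20 s: -2 × 3 = -6 cm/s
Δv = 94 cm/s, so v(20) = 4 + (94) = 98 cm/s.

98 cm/s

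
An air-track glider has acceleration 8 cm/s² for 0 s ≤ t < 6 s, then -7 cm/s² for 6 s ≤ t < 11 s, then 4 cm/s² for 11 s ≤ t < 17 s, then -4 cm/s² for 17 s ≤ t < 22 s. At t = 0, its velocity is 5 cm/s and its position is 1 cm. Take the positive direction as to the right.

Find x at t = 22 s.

692.5 cm

On each constant-a segment, Δv = aΔt and Δx = v₀Δt + ½aΔt²; chain segment to segment.
0–6 s: v starts 5 cm/s; Δx = 5·6 + ½·8·6² = 174 cm; v ends 53 cm/s.
6–11 s: v starts 53 cm/s; Δx = 53·5 + ½·-7·5² = 177.5 cm; v ends 18 cm/s.
11–17 s: v starts 18 cm/s; Δx = 18·6 + ½·4·6² = 180 cm; v ends 42 cm/s.
17–22 s: v starts 42 cm/s; Δx = 42·5 + ½·-4·5² = 160 cm; v ends 22 cm/s.
x(22) = 1 + Σ Δx = 692.5 cm.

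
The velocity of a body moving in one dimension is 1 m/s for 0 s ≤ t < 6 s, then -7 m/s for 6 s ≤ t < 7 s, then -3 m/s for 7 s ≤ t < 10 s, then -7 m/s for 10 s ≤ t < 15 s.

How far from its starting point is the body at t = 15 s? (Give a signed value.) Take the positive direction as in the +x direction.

Displacement is the signed area under the v-t curve.
0–6 s: 1 × 6 = 6 m
6–7 s: -7 × 1 = -7 m
7–10 s: -3 × 3 = -9 m
10–15 s: -7 × 5 = -35 m
Net displacement = -45 m

-45 m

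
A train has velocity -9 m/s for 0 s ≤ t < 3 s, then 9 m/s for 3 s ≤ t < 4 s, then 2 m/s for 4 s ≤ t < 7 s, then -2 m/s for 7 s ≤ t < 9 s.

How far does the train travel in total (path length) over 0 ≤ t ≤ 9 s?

Total distance travelled is ∫|v| dt — sum the magnitudes of each area piece.
0–3 s: |-9| × 3 = 27 m
3–4 s: |9| × 1 = 9 m
4–7 s: |2| × 3 = 6 m
7–9 s: |-2| × 2 = 4 m
Total distance = 46 m

46 m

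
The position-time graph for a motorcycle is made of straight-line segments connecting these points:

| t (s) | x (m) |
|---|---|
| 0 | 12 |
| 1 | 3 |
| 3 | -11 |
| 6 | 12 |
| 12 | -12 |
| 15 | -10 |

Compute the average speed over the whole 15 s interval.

4.8 m/s

Average speed = (total path length)/(elapsed time); on a piecewise-linear x-t graph the path length is Σ|Δx|.
0–1 s: |Δx| = |3 − 12| = 9 m
1–3 s: |Δx| = |-11 − 3| = 14 m
3–6 s: |Δx| = |12 − -11| = 23 m
6–12 s: |Δx| = |-12 − 12| = 24 m
12–15 s: |Δx| = |-10 − -12| = 2 m
Total path = 72 m; average speed = 72/15 = 4.8 m/s.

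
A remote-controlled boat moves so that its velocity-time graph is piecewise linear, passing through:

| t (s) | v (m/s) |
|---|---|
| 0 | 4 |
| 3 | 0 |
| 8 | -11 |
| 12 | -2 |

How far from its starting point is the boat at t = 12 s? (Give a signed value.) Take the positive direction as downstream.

Displacement is the signed area under the v-t curve.
0–3 s: ½(4 + 0)(3) = 6 m
3–8 s: ½(0 + -11)(5) = -27.5 m
8–12 s: ½(-11 + -2)(4) = -26 m
Net displacement = -47.5 m

-47.5 m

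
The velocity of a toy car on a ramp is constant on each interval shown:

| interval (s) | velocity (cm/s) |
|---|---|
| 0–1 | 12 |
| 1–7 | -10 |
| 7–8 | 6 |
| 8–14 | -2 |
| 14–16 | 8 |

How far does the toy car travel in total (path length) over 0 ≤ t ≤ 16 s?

106 cm

Total distance travelled is ∫|v| dt — sum the magnitudes of each area piece.
0–1 s: |12| × 1 = 12 cm
1–7 s: |-10| × 6 = 60 cm
7–8 s: |6| × 1 = 6 cm
8–14 s: |-2| × 6 = 12 cm
14–16 s: |8| × 2 = 16 cm
Total distance = 106 cm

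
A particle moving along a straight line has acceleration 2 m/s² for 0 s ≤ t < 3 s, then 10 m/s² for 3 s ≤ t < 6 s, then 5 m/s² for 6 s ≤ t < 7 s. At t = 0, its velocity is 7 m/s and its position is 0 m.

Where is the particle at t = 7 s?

159.5 m

On each constant-a segment, Δv = aΔt and Δx = v₀Δt + ½aΔt²; chain segment to segment.
0–3 s: v starts 7 m/s; Δx = 7·3 + ½·2·3² = 30 m; v ends 13 m/s.
3–6 s: v starts 13 m/s; Δx = 13·3 + ½·10·3² = 84 m; v ends 43 m/s.
6–7 s: v starts 43 m/s; Δx = 43·1 + ½·5·1² = 45.5 m; v ends 48 m/s.
x(7) = 0 + Σ Δx = 159.5 m.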